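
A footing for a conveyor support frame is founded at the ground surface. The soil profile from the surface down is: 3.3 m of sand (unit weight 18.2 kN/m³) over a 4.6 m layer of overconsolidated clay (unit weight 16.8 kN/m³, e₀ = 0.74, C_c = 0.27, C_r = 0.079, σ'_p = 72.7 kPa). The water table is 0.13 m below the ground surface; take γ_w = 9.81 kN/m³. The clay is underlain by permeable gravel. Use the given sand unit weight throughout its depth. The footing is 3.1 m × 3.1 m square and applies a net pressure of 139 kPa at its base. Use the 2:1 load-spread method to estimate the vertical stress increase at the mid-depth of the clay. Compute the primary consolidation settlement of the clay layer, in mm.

Mid-depth of clay below the ground surface: z = 3.3 + 4.6/2 = 5.6 m.
Total vertical stress at mid-clay: σ_v = 18.2×3.3 + 16.8×2.3 = 98.7 kPa.
Pore pressure: u = 9.81×(5.6 − 0.13) = 53.661 kPa.
Initial effective stress: σ'_0 = σ_v − u = 98.7 − 53.661 = 45.039 kPa.
Stress increase at mid-clay by the 2:1 spreading method:
Δσ = qBL/((B+z)(L+z)) = 139×3.1×3.1/((3.1+5.6)(3.1+5.6)) = 17.648 kPa
Final effective stress: σ'_f = 45.039 + 17.648 = 62.687 kPa.
σ'_f = 62.687 ≤ σ'_p = 72.7 kPa, so the clay remains overconsolidated and only the recompression index applies:
S_c = C_r·H/(1+e₀)·log₁₀(σ'_f/σ'_0) = 0.079×4.6/1.74×log₁₀(62.687/45.039)
    = 0.20885 × 0.14359 = 0.02999 m

S_c ≈ 30 mm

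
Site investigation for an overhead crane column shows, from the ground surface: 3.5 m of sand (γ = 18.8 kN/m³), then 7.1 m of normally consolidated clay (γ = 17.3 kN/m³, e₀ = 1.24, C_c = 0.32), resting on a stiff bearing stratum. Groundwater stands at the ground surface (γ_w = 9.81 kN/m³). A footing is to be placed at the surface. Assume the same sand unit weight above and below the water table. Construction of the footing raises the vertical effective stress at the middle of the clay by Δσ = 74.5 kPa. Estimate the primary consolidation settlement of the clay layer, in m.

S_c ≈ 0.364 m

Mid-depth of clay below the ground surface: z = 3.5 + 7.1/2 = 7.05 m.
Total vertical stress at mid-clay: σ_v = 18.8×3.5 + 17.3×3.55 = 127.22 kPa.
Pore pressure: u = 9.81×(7.05 − 0) = 69.16 kPa.
Initial effective stress: σ'_0 = σ_v − u = 127.22 − 69.16 = 58.06 kPa.
Final effective stress: σ'_f = σ'_0 + Δσ = 58.06 + 74.5 = 132.56 kPa.
Normally consolidated clay, so the full stress increment lies on the virgin compression line:
S_c = C_c·H/(1+e₀)·log₁₀(σ'_f/σ'_0) = 0.32×7.1/(1+1.24)×log₁₀(132.56/58.06)
    = 1.0143 × 0.35854 = 0.3637 m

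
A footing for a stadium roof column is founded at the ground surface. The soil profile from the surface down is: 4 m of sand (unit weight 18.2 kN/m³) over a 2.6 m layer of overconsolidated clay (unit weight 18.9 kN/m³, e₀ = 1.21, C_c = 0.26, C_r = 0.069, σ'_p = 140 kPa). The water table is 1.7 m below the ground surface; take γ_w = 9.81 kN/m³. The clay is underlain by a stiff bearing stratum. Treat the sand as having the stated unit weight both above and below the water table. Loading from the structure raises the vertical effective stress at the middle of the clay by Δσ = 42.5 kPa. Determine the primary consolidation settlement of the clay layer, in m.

S_c ≈ 0.0184 m

Mid-depth of clay below the ground surface: z = 4 + 2.6/2 = 5.3 m.
Total vertical stress at mid-clay: σ_v = 18.2×4 + 18.9×1.3 = 97.37 kPa.
Pore pressure: u = 9.81×(5.3 − 1.7) = 35.316 kPa.
Initial effective stress: σ'_0 = σ_v − u = 97.37 − 35.316 = 62.054 kPa.
Final effective stress: σ'_f = 62.054 + 42.5 = 104.55 kPa.
σ'_f = 104.55 ≤ σ'_p = 140 kPa, so the clay remains overconsolidated and only the recompression index applies:
S_c = C_r·H/(1+e₀)·log₁₀(σ'_f/σ'_0) = 0.069×2.6/2.21×log₁₀(104.55/62.054)
    = 0.081179 × 0.22655 = 0.01839 m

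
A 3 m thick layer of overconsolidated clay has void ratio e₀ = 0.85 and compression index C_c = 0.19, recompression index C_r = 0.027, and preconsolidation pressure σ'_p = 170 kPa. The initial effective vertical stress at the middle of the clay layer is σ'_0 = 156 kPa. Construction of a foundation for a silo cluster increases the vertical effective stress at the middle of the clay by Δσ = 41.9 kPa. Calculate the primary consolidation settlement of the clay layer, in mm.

S_c ≈ 22 mm

Final effective stress: σ'_f = 156 + 41.9 = 197.9 kPa.
σ'_f = 197.9 > σ'_p = 170 kPa, so the stress path crosses the preconsolidation pressure — recompression up to σ'_p, then virgin compression beyond:
S_c = H/(1+e₀)·[C_r·log₁₀(σ'_p/σ'_0) + C_c·log₁₀(σ'_f/σ'_p)]
    = 3/1.85 × [0.027×log₁₀(170/156) + 0.19×log₁₀(197.9/170)]
    = 1.6216 × [0.0010078 + 0.012539] = 0.02197 m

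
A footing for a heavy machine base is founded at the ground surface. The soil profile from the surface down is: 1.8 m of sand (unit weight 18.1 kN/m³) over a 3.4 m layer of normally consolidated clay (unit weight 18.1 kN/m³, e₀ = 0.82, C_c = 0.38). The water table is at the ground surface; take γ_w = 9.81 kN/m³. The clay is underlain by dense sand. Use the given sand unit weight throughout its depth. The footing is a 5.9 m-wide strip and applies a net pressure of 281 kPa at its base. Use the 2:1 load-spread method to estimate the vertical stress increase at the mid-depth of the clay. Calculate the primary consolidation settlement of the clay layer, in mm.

Mid-depth of clay below the ground surface: z = 1.8 + 3.4/2 = 3.5 m.
Total vertical stress at mid-clay: σ_v = 18.1×1.8 + 18.1×1.7 = 63.35 kPa.
Pore pressure: u = 9.81×(3.5 − 0) = 34.335 kPa.
Initial effective stress: σ'_0 = σ_v − u = 63.35 − 34.335 = 29.015 kPa.
Stress increase at mid-clay by the 2:1 spreading method:
Δσ = qB/(B+z) = 281×5.9/(5.9+3.5) = 176.37 kPa
Final effective stress: σ'_f = σ'_0 + Δσ = 29.015 + 176.37 = 205.38 kPa.
Normally consolidated clay, so the full stress increment lies on the virgin compression line:
S_c = C_c·H/(1+e₀)·log₁₀(σ'_f/σ'_0) = 0.38×3.4/(1+0.82)×log₁₀(205.38/29.015)
    = 0.70989 × 0.84994 = 0.6034 m

S_c ≈ 603 mm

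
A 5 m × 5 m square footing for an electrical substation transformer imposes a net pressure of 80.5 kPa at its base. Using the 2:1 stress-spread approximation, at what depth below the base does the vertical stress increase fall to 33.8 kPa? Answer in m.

z ≈ 2.72 m

2:1 spreading — at depth z the loaded area has grown by z in each plan dimension:
qB²/(B+z)² = Δσ_z ⇒ z = B(√(q/Δσ_z) − 1) = 5×(√(80.5/33.8) − 1) = 2.716 m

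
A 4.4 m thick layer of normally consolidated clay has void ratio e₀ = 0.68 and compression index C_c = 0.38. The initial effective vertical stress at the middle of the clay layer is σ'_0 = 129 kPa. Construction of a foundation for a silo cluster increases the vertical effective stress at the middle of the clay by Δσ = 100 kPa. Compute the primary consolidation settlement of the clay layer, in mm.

S_c ≈ 248 mm

Final effective stress: σ'_f = σ'_0 + Δσ = 129 + 100 = 229 kPa.
Normally consolidated clay, so the full stress increment lies on the virgin compression line:
S_c = C_c·H/(1+e₀)·log₁₀(σ'_f/σ'_0) = 0.38×4.4/(1+0.68)×log₁₀(229/129)
    = 0.99524 × 0.24925 = 0.2481 m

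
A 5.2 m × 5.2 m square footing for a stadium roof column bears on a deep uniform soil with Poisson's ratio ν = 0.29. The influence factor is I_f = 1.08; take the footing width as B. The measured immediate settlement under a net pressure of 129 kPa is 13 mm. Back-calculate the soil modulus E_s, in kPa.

S_e = q·B·(1−ν²)/E_s · I_f  ⇒  E_s = q·B·(1−ν²)·I_f / S_e.
E_s = 129 × 5.2 × 0.9159 × 1.08 / 0.013 = 51040 kPa

E_s ≈ 51000 kPa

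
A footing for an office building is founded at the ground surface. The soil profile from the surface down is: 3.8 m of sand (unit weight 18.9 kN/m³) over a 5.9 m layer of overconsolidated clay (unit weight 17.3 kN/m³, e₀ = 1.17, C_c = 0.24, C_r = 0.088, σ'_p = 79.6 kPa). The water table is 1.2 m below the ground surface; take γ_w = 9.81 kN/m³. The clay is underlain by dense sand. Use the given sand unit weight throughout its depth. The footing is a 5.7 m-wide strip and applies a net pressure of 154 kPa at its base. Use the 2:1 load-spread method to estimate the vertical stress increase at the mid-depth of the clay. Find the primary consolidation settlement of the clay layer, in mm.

S_c ≈ 174 mm

Mid-depth of clay below the ground surface: z = 3.8 + 5.9/2 = 6.75 m.
Total vertical stress at mid-clay: σ_v = 18.9×3.8 + 17.3×2.95 = 122.85 kPa.
Pore pressure: u = 9.81×(6.75 − 1.2) = 54.446 kPa.
Initial effective stress: σ'_0 = σ_v − u = 122.85 − 54.446 = 68.404 kPa.
Stress increase at mid-clay by the 2:1 spreading method:
Δσ = qB/(B+z) = 154×5.7/(5.7+6.75) = 70.506 kPa
Final effective stress: σ'_f = 68.404 + 70.506 = 138.91 kPa.
σ'_f = 138.91 > σ'_p = 79.6 kPa, so the stress path crosses the preconsolidation pressure — recompression up to σ'_p, then virgin compression beyond:
S_c = H/(1+e₀)·[C_r·log₁₀(σ'_p/σ'_0) + C_c·log₁₀(σ'_f/σ'_p)]
    = 5.9/2.17 × [0.088×log₁₀(79.6/68.404) + 0.24×log₁₀(138.91/79.6)]
    = 2.7189 × [0.0057932 + 0.058037] = 0.1735 m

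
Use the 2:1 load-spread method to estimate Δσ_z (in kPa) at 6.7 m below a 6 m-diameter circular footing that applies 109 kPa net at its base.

Δσ_z ≈ 24.3 kPa

By the 2:1 method the load spreads at 1 horizontal : 2 vertical, so at depth z the loaded area has grown by z in each plan dimension:
Δσ ≈ qD²/(D+z)² = 109×6²/(6+6.7)² = 24.329 kPa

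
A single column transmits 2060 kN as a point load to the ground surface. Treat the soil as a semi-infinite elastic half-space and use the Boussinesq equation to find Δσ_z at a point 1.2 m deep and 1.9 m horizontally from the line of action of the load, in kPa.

Δσ_z ≈ 29.7 kPa

Boussinesq vertical stress below a point load on an elastic half-space:
Δσ_z = 3P/(2πz²) · [1 + (r/z)²]^(−5/2)
r/z = 1.9/1.2 = 1.5833; [1+(r/z)²]^(−5/2) = 0.043419.
Δσ_z = 3×2060/(2π×1.2²) × 0.043419 = 683.04 × 0.043419 = 29.66 kPa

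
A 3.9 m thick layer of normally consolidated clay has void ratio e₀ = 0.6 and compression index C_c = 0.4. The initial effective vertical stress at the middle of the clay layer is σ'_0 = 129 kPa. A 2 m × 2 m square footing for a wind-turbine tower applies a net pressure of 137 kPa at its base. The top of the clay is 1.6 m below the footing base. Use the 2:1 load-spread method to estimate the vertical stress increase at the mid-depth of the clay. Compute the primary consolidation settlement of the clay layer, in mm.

Mid-depth of clay below the footing base: z = 1.6 + 3.9/2 = 3.55 m.
Stress increase at mid-clay by the 2:1 spreading method:
Δσ = qBL/((B+z)(L+z)) = 137×2×2/((2+3.55)(2+3.55)) = 17.791 kPa
Final effective stress: σ'_f = σ'_0 + Δσ = 129 + 17.791 = 146.79 kPa.
Normally consolidated clay, so the full stress increment lies on the virgin compression line:
S_c = C_c·H/(1+e₀)·log₁₀(σ'_f/σ'_0) = 0.4×3.9/(1+0.6)×log₁₀(146.79/129)
    = 0.975 × 0.056107 = 0.0547 m

S_c ≈ 54.7 mm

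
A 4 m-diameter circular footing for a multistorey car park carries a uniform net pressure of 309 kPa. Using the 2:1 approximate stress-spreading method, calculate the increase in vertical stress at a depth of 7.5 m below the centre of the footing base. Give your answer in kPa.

By the 2:1 method the load spreads at 1 horizontal : 2 vertical, so at depth z the loaded area has grown by z in each plan dimension:
Δσ ≈ qD²/(D+z)² = 309×4²/(4+7.5)² = 37.384 kPa

Δσ_z ≈ 37.4 kPa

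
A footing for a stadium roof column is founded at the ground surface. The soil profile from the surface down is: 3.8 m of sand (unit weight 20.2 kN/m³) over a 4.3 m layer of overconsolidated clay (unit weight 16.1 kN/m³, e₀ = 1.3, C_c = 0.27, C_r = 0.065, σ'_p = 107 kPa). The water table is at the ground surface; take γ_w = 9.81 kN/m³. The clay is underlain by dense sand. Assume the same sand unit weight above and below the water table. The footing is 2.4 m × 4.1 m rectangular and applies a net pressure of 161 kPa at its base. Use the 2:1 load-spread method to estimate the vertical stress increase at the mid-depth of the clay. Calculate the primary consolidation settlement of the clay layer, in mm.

Mid-depth of clay below the ground surface: z = 3.8 + 4.3/2 = 5.95 m.
Total vertical stress at mid-clay: σ_v = 20.2×3.8 + 16.1×2.15 = 111.38 kPa.
Pore pressure: u = 9.81×(5.95 − 0) = 58.37 kPa.
Initial effective stress: σ'_0 = σ_v − u = 111.38 − 58.37 = 53.01 kPa.
Stress increase at mid-clay by the 2:1 spreading method:
Δσ = qBL/((B+z)(L+z)) = 161×2.4×4.1/((2.4+5.95)(4.1+5.95)) = 18.879 kPa
Final effective stress: σ'_f = 53.01 + 18.879 = 71.889 kPa.
σ'_f = 71.889 ≤ σ'_p = 107 kPa, so the clay remains overconsolidated and only the recompression index applies:
S_c = C_r·H/(1+e₀)·log₁₀(σ'_f/σ'_0) = 0.065×4.3/2.3×log₁₀(71.889/53.01)
    = 0.12152 × 0.1323 = 0.01608 m

S_c ≈ 16.1 mm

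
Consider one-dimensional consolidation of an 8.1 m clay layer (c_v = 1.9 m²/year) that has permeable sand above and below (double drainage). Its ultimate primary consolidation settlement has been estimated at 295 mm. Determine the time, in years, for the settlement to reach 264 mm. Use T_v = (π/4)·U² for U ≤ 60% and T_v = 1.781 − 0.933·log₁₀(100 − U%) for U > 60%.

Drainage path length: H_d = H/2 = 4.05 m (double drainage).
U = S(t)/S_ult = 264/295 = 0.8949.
U > 60%: T_v = 1.781 − 0.933·log₁₀(100 − 89.492) = 0.8279.
t = T_v·H_d²/c_v = 0.8279×4.05²/1.9 = 7.147 years.

t ≈ 7.15 years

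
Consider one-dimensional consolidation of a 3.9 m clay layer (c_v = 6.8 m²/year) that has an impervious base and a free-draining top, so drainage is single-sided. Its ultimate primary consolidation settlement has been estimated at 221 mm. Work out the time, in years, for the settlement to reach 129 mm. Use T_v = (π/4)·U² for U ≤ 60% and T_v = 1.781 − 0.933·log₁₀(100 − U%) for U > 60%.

t ≈ 0.599 years

Drainage path length: H_d = H = 3.9 m (single drainage).
U = S(t)/S_ult = 129/221 = 0.5837.
U ≤ 60%: T_v = (π/4)·U² = (π/4)×0.58371² = 0.2676.
t = T_v·H_d²/c_v = 0.2676×3.9²/6.8 = 0.5986 years.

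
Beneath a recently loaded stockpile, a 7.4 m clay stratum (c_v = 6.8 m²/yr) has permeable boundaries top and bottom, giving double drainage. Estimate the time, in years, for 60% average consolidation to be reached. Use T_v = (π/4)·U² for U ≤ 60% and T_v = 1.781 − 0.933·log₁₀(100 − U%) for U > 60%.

t ≈ 0.569 years

Drainage path length: H_d = H/2 = 3.7 m (double drainage).
U ≤ 60%: T_v = (π/4)·U² = (π/4)×0.6² = 0.28274.
t = T_v·H_d²/c_v = 0.28274×3.7²/6.8 = 0.5692 years.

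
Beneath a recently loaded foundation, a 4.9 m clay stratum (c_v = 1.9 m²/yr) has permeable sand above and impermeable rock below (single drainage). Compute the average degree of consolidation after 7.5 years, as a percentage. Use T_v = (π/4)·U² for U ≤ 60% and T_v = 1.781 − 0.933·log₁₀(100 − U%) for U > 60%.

Drainage path length: H_d = H = 4.9 m (single drainage).
T_v = c_v·t/H_d² = 1.9×7.5/4.9² = 0.5935.
T_v = 0.5935 corresponds to the U > 60% branch:
U = 1 − 10^((1.781 − T_v)/0.933)/100 = 0.8126

U ≈ 81.3 %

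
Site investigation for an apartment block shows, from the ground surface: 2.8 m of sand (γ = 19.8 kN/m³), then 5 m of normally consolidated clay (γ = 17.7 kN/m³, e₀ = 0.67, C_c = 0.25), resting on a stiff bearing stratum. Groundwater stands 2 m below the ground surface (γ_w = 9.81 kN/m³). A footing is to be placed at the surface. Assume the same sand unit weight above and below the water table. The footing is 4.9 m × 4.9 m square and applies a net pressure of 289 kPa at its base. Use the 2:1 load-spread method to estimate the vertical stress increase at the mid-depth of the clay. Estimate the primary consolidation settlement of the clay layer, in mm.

S_c ≈ 224 mm

Mid-depth of clay below the ground surface: z = 2.8 + 5/2 = 5.3 m.
Total vertical stress at mid-clay: σ_v = 19.8×2.8 + 17.7×2.5 = 99.69 kPa.
Pore pressure: u = 9.81×(5.3 − 2) = 32.373 kPa.
Initial effective stress: σ'_0 = σ_v − u = 99.69 − 32.373 = 67.317 kPa.
Stress increase at mid-clay by the 2:1 spreading method:
Δσ = qBL/((B+z)(L+z)) = 289×4.9×4.9/((4.9+5.3)(4.9+5.3)) = 66.694 kPa
Final effective stress: σ'_f = σ'_0 + Δσ = 67.317 + 66.694 = 134.01 kPa.
Normally consolidated clay, so the full stress increment lies on the virgin compression line:
S_c = C_c·H/(1+e₀)·log₁₀(σ'_f/σ'_0) = 0.25×5/(1+0.67)×log₁₀(134.01/67.317)
    = 0.7485 × 0.29901 = 0.2238 m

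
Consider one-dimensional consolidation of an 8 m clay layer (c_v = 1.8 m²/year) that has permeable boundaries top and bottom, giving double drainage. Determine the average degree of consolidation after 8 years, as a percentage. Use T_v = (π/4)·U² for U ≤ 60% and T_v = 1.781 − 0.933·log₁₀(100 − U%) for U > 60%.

U ≈ 91.2 %

Drainage path length: H_d = H/2 = 4 m (double drainage).
T_v = c_v·t/H_d² = 1.8×8/4² = 0.9.
T_v = 0.9 corresponds to the U > 60% branch:
U = 1 − 10^((1.781 − T_v)/0.933)/100 = 0.912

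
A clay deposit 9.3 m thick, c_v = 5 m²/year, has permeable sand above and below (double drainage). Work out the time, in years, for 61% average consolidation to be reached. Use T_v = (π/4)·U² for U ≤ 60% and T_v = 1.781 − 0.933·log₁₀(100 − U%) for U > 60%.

Drainage path length: H_d = H/2 = 4.65 m (double drainage).
U > 60%: T_v = 1.781 − 0.933·log₁₀(100 − 61) = 0.29654.
t = T_v·H_d²/c_v = 0.29654×4.65²/5 = 1.282 years.

t ≈ 1.28 years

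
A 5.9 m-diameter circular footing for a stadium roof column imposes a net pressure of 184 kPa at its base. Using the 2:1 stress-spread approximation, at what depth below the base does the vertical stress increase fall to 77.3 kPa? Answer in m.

2:1 spreading — at depth z the loaded area has grown by z in each plan dimension:
qD²/(D+z)² = Δσ_z ⇒ z = D(√(q/Δσ_z) − 1) = 5.9×(√(184/77.3) − 1) = 3.203 m

z ≈ 3.2 m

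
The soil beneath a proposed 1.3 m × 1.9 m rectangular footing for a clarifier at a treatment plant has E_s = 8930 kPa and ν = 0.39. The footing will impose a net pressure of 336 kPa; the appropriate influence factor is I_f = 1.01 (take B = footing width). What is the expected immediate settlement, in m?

Immediate (elastic) settlement: S_e = q·B·(1−ν²)/E_s · I_f.
S_e = 336 × 1.3 × (1 − 0.39²) / 8930 × 1.01
    = 336 × 1.3 × 0.8479 / 8930 × 1.01
    = 0.04189 m

S_e ≈ 0.0419 m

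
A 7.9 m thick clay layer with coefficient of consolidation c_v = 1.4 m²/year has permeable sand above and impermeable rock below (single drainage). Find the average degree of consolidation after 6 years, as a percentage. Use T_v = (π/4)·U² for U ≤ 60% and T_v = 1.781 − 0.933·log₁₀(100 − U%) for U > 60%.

Drainage path length: H_d = H = 7.9 m (single drainage).
T_v = c_v·t/H_d² = 1.4×6/7.9² = 0.13459.
T_v = 0.13459 corresponds to the U ≤ 60% branch:
U = √(4T_v/π) = 0.414

U ≈ 41.4 %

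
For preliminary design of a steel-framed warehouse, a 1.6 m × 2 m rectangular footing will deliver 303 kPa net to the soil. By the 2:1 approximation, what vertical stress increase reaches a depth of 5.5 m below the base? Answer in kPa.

Δσ_z ≈ 18.2 kPa

By the 2:1 method the load spreads at 1 horizontal : 2 vertical, so at depth z the loaded area has grown by z in each plan dimension:
Δσ = qBL/((B+z)(L+z)) = 303×1.6×2/((1.6+5.5)(2+5.5)) = 18.208 kPa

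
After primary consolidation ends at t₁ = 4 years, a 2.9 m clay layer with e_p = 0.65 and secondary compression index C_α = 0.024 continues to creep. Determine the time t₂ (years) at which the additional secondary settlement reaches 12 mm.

S_s = C_α·H/(1+e_p)·log₁₀(t₂/t₁) ⇒ log₁₀(t₂/t₁) = S_s·(1+e_p)/(C_α·H).
log₁₀(t₂/t₁) = 0.012 × (1+0.65) / (0.024×2.9) = 0.2845
t₂ = t₁ × 10^0.2845 = 4 × 1.925 = 7.701 years

t₂ ≈ 7.7 years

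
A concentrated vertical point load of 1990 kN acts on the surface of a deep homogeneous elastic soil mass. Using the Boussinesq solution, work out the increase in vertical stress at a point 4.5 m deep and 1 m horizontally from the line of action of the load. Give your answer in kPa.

Boussinesq vertical stress below a point load on an elastic half-space:
Δσ_z = 3P/(2πz²) · [1 + (r/z)²]^(−5/2)
r/z = 1/4.5 = 0.22222; [1+(r/z)²]^(−5/2) = 0.88647.
Δσ_z = 3×1990/(2π×4.5²) × 0.88647 = 46.921 × 0.88647 = 41.59 kPa

Δσ_z ≈ 41.6 kPa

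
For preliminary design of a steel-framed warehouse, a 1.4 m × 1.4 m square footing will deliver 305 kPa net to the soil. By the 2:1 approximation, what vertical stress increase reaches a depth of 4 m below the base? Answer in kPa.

By the 2:1 method the load spreads at 1 horizontal : 2 vertical, so at depth z the loaded area has grown by z in each plan dimension:
Δσ = qBL/((B+z)(L+z)) = 305×1.4×1.4/((1.4+4)(1.4+4)) = 20.501 kPa

Δσ_z ≈ 20.5 kPa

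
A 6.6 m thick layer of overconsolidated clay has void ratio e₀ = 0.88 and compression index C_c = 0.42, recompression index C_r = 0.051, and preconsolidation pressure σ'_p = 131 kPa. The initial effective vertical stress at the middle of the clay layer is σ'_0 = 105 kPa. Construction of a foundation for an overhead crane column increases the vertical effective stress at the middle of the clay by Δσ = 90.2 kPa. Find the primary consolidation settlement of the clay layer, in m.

Final effective stress: σ'_f = 105 + 90.2 = 195.2 kPa.
σ'_f = 195.2 > σ'_p = 131 kPa, so the stress path crosses the preconsolidation pressure — recompression up to σ'_p, then virgin compression beyond:
S_c = H/(1+e₀)·[C_r·log₁₀(σ'_p/σ'_0) + C_c·log₁₀(σ'_f/σ'_p)]
    = 6.6/1.88 × [0.051×log₁₀(131/105) + 0.42×log₁₀(195.2/131)]
    = 3.5106 × [0.0049002 + 0.072748] = 0.2726 m

S_c ≈ 0.273 m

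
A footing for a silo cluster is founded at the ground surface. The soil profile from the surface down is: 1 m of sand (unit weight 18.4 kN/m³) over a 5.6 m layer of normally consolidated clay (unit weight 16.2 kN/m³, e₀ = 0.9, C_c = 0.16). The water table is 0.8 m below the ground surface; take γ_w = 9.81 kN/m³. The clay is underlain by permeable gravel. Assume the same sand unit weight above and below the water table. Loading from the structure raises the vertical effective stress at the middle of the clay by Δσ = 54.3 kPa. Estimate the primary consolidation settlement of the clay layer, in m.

Mid-depth of clay below the ground surface: z = 1 + 5.6/2 = 3.8 m.
Total vertical stress at mid-clay: σ_v = 18.4×1 + 16.2×2.8 = 63.76 kPa.
Pore pressure: u = 9.81×(3.8 − 0.8) = 29.43 kPa.
Initial effective stress: σ'_0 = σ_v − u = 63.76 − 29.43 = 34.33 kPa.
Final effective stress: σ'_f = σ'_0 + Δσ = 34.33 + 54.3 = 88.63 kPa.
Normally consolidated clay, so the full stress increment lies on the virgin compression line:
S_c = C_c·H/(1+e₀)·log₁₀(σ'_f/σ'_0) = 0.16×5.6/(1+0.9)×log₁₀(88.63/34.33)
    = 0.47158 × 0.41191 = 0.1942 m

S_c ≈ 0.194 m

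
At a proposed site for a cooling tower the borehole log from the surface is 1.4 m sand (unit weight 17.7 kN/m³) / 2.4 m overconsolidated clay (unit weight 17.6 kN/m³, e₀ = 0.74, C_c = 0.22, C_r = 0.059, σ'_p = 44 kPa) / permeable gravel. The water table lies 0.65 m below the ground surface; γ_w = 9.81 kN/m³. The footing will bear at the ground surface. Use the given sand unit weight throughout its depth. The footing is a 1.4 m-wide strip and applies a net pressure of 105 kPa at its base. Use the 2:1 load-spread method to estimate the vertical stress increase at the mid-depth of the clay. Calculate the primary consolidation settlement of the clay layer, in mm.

Mid-depth of clay below the ground surface: z = 1.4 + 2.4/2 = 2.6 m.
Total vertical stress at mid-clay: σ_v = 17.7×1.4 + 17.6×1.2 = 45.9 kPa.
Pore pressure: u = 9.81×(2.6 − 0.65) = 19.13 kPa.
Initial effective stress: σ'_0 = σ_v − u = 45.9 − 19.13 = 26.77 kPa.
Stress increase at mid-clay by the 2:1 spreading method:
Δσ = qB/(B+z) = 105×1.4/(1.4+2.6) = 36.75 kPa
Final effective stress: σ'_f = 26.77 + 36.75 = 63.52 kPa.
σ'_f = 63.52 > σ'_p = 44 kPa, so the stress path crosses the preconsolidation pressure — recompression up to σ'_p, then virgin compression beyond:
S_c = H/(1+e₀)·[C_r·log₁₀(σ'_p/σ'_0) + C_c·log₁₀(σ'_f/σ'_p)]
    = 2.4/1.74 × [0.059×log₁₀(44/26.77) + 0.22×log₁₀(63.52/44)]
    = 1.3793 × [0.012732 + 0.035081] = 0.06595 m

S_c ≈ 65.9 mm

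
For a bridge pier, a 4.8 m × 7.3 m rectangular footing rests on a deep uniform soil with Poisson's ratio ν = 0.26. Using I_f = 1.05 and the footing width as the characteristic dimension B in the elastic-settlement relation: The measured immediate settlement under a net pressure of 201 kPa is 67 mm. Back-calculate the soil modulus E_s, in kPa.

E_s ≈ 14100 kPa

S_e = q·B·(1−ν²)/E_s · I_f  ⇒  E_s = q·B·(1−ν²)·I_f / S_e.
E_s = 201 × 4.8 × 0.9324 × 1.05 / 0.067 = 14100 kPa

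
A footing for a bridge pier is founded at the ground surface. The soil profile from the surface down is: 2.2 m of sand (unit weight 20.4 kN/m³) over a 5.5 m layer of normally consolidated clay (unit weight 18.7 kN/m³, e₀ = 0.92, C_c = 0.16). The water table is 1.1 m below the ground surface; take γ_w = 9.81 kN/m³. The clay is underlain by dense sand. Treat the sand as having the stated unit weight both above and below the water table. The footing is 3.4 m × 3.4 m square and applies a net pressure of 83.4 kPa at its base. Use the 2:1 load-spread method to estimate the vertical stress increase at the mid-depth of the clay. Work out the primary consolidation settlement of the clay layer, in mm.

S_c ≈ 42.2 mm

Mid-depth of clay below the ground surface: z = 2.2 + 5.5/2 = 4.95 m.
Total vertical stress at mid-clay: σ_v = 20.4×2.2 + 18.7×2.75 = 96.305 kPa.
Pore pressure: u = 9.81×(4.95 − 1.1) = 37.769 kPa.
Initial effective stress: σ'_0 = σ_v − u = 96.305 − 37.769 = 58.536 kPa.
Stress increase at mid-clay by the 2:1 spreading method:
Δσ = qBL/((B+z)(L+z)) = 83.4×3.4×3.4/((3.4+4.95)(3.4+4.95)) = 13.828 kPa
Final effective stress: σ'_f = σ'_0 + Δσ = 58.536 + 13.828 = 72.364 kPa.
Normally consolidated clay, so the full stress increment lies on the virgin compression line:
S_c = C_c·H/(1+e₀)·log₁₀(σ'_f/σ'_0) = 0.16×5.5/(1+0.92)×log₁₀(72.364/58.536)
    = 0.45833 × 0.0921 = 0.04221 m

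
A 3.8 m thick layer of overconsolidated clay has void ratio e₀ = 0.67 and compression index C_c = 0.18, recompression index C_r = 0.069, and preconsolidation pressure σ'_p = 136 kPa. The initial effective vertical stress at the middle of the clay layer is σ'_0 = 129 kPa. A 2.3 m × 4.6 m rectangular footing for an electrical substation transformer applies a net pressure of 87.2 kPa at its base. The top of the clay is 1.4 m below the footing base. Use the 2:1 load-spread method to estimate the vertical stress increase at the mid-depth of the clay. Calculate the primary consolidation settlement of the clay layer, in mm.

S_c ≈ 20.9 mm

Mid-depth of clay below the footing base: z = 1.4 + 3.8/2 = 3.3 m.
Stress increase at mid-clay by the 2:1 spreading method:
Δσ = qBL/((B+z)(L+z)) = 87.2×2.3×4.6/((2.3+3.3)(4.6+3.3)) = 20.854 kPa
Final effective stress: σ'_f = 129 + 20.854 = 149.85 kPa.
σ'_f = 149.85 > σ'_p = 136 kPa, so the stress path crosses the preconsolidation pressure — recompression up to σ'_p, then virgin compression beyond:
S_c = H/(1+e₀)·[C_r·log₁₀(σ'_p/σ'_0) + C_c·log₁₀(σ'_f/σ'_p)]
    = 3.8/1.67 × [0.069×log₁₀(136/129) + 0.18×log₁₀(149.85/136)]
    = 2.2754 × [0.0015835 + 0.0075812] = 0.02085 m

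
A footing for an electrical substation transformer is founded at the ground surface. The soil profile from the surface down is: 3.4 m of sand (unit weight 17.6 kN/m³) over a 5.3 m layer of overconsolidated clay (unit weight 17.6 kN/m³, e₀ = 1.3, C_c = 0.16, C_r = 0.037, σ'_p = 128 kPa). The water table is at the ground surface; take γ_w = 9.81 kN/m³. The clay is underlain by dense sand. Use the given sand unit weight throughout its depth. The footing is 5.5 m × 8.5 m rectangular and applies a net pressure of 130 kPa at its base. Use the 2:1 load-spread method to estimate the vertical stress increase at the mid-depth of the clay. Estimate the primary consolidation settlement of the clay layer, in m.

Mid-depth of clay below the ground surface: z = 3.4 + 5.3/2 = 6.05 m.
Total vertical stress at mid-clay: σ_v = 17.6×3.4 + 17.6×2.65 = 106.48 kPa.
Pore pressure: u = 9.81×(6.05 − 0) = 59.351 kPa.
Initial effective stress: σ'_0 = σ_v − u = 106.48 − 59.351 = 47.129 kPa.
Stress increase at mid-clay by the 2:1 spreading method:
Δσ = qBL/((B+z)(L+z)) = 130×5.5×8.5/((5.5+6.05)(8.5+6.05)) = 36.164 kPa
Final effective stress: σ'_f = 47.129 + 36.164 = 83.293 kPa.
σ'_f = 83.293 ≤ σ'_p = 128 kPa, so the clay remains overconsolidated and only the recompression index applies:
S_c = C_r·H/(1+e₀)·log₁₀(σ'_f/σ'_0) = 0.037×5.3/2.3×log₁₀(83.293/47.129)
    = 0.085259 × 0.24732 = 0.02109 m

S_c ≈ 0.0211 m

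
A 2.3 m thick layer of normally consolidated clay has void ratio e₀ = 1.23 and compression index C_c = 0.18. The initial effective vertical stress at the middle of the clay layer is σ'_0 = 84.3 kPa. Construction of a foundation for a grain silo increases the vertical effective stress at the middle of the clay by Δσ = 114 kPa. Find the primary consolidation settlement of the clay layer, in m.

S_c ≈ 0.069 m

Final effective stress: σ'_f = σ'_0 + Δσ = 84.3 + 114 = 198.3 kPa.
Normally consolidated clay, so the full stress increment lies on the virgin compression line:
S_c = C_c·H/(1+e₀)·log₁₀(σ'_f/σ'_0) = 0.18×2.3/(1+1.23)×log₁₀(198.3/84.3)
    = 0.18565 × 0.3715 = 0.06897 m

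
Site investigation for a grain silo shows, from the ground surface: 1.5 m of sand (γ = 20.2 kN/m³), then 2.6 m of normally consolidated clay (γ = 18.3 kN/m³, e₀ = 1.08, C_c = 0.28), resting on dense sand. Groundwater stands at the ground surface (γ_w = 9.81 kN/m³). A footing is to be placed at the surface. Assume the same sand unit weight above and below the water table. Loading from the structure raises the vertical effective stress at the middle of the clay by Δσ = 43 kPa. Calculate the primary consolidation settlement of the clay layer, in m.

Mid-depth of clay below the ground surface: z = 1.5 + 2.6/2 = 2.8 m.
Total vertical stress at mid-clay: σ_v = 20.2×1.5 + 18.3×1.3 = 54.09 kPa.
Pore pressure: u = 9.81×(2.8 − 0) = 27.468 kPa.
Initial effective stress: σ'_0 = σ_v − u = 54.09 − 27.468 = 26.622 kPa.
Final effective stress: σ'_f = σ'_0 + Δσ = 26.622 + 43 = 69.622 kPa.
Normally consolidated clay, so the full stress increment lies on the virgin compression line:
S_c = C_c·H/(1+e₀)·log₁₀(σ'_f/σ'_0) = 0.28×2.6/(1+1.08)×log₁₀(69.622/26.622)
    = 0.35 × 0.41751 = 0.1461 m

S_c ≈ 0.146 m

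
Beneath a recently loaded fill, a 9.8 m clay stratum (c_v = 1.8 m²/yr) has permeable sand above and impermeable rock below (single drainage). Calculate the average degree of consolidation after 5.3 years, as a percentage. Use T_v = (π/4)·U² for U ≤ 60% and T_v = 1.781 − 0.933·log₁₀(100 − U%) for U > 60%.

Drainage path length: H_d = H = 9.8 m (single drainage).
T_v = c_v·t/H_d² = 1.8×5.3/9.8² = 0.099334.
T_v = 0.099334 corresponds to the U ≤ 60% branch:
U = √(4T_v/π) = 0.3556

U ≈ 35.6 %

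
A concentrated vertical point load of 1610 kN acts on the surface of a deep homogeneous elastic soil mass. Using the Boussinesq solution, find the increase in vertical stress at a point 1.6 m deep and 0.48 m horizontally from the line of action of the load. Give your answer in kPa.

Δσ_z ≈ 242 kPa

Boussinesq vertical stress below a point load on an elastic half-space:
Δσ_z = 3P/(2πz²) · [1 + (r/z)²]^(−5/2)
r/z = 0.48/1.6 = 0.3; [1+(r/z)²]^(−5/2) = 0.80618.
Δσ_z = 3×1610/(2π×1.6²) × 0.80618 = 300.28 × 0.80618 = 242.1 kPa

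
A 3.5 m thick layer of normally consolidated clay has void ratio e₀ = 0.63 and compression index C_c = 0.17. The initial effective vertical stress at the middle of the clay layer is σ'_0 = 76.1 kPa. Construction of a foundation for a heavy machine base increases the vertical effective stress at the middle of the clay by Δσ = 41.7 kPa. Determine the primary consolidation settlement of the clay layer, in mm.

S_c ≈ 69.3 mm

Final effective stress: σ'_f = σ'_0 + Δσ = 76.1 + 41.7 = 117.8 kPa.
Normally consolidated clay, so the full stress increment lies on the virgin compression line:
S_c = C_c·H/(1+e₀)·log₁₀(σ'_f/σ'_0) = 0.17×3.5/(1+0.63)×log₁₀(117.8/76.1)
    = 0.36503 × 0.18976 = 0.06927 m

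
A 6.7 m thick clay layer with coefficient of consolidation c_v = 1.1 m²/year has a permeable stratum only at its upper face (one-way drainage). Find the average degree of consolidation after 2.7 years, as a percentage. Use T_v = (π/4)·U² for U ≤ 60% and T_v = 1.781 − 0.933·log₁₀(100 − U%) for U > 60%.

Drainage path length: H_d = H = 6.7 m (single drainage).
T_v = c_v·t/H_d² = 1.1×2.7/6.7² = 0.066162.
T_v = 0.066162 corresponds to the U ≤ 60% branch:
U = √(4T_v/π) = 0.2902

U ≈ 29 %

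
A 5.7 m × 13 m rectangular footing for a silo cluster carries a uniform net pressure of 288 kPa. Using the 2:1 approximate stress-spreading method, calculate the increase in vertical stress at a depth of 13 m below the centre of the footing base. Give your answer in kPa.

Δσ_z ≈ 43.9 kPa

By the 2:1 method the load spreads at 1 horizontal : 2 vertical, so at depth z the loaded area has grown by z in each plan dimension:
Δσ = qBL/((B+z)(L+z)) = 288×5.7×13/((5.7+13)(13+13)) = 43.893 kPa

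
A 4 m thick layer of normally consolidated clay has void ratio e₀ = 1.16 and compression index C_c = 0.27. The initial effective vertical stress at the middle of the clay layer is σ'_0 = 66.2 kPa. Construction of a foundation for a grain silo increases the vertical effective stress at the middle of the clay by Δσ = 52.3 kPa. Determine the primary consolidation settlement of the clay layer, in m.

Final effective stress: σ'_f = σ'_0 + Δσ = 66.2 + 52.3 = 118.5 kPa.
Normally consolidated clay, so the full stress increment lies on the virgin compression line:
S_c = C_c·H/(1+e₀)·log₁₀(σ'_f/σ'_0) = 0.27×4/(1+1.16)×log₁₀(118.5/66.2)
    = 0.5 × 0.25286 = 0.1264 m

S_c ≈ 0.126 m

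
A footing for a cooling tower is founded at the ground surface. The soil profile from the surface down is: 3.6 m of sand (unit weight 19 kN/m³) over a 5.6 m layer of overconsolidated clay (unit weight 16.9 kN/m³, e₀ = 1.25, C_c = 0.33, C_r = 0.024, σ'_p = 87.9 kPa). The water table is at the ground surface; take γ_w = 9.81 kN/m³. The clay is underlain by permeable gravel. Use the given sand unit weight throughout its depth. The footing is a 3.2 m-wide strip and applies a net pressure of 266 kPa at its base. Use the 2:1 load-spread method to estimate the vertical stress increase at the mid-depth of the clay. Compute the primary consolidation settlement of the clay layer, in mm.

S_c ≈ 183 mm

Mid-depth of clay below the ground surface: z = 3.6 + 5.6/2 = 6.4 m.
Total vertical stress at mid-clay: σ_v = 19×3.6 + 16.9×2.8 = 115.72 kPa.
Pore pressure: u = 9.81×(6.4 − 0) = 62.784 kPa.
Initial effective stress: σ'_0 = σ_v − u = 115.72 − 62.784 = 52.936 kPa.
Stress increase at mid-clay by the 2:1 spreading method:
Δσ = qB/(B+z) = 266×3.2/(3.2+6.4) = 88.667 kPa
Final effective stress: σ'_f = 52.936 + 88.667 = 141.6 kPa.
σ'_f = 141.6 > σ'_p = 87.9 kPa, so the stress path crosses the preconsolidation pressure — recompression up to σ'_p, then virgin compression beyond:
S_c = H/(1+e₀)·[C_r·log₁₀(σ'_p/σ'_0) + C_c·log₁₀(σ'_f/σ'_p)]
    = 5.6/2.25 × [0.024×log₁₀(87.9/52.936) + 0.33×log₁₀(141.6/87.9)]
    = 2.4889 × [0.0052857 + 0.068335] = 0.1832 m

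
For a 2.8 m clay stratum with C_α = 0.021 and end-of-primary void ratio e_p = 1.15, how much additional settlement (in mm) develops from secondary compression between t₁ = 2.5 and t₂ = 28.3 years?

S_s ≈ 28.8 mm

Secondary compression: S_s = C_α·H/(1+e_p)·log₁₀(t₂/t₁)
S_s = 0.021×2.8/(1+1.15)×log₁₀(28.3/2.5)
    = 0.02735 × 1.054 = 0.02882 m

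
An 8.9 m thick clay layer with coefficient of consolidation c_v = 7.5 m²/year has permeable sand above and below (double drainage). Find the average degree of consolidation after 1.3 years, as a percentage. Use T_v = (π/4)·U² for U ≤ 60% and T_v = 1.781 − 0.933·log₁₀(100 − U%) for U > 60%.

Drainage path length: H_d = H/2 = 4.45 m (double drainage).
T_v = c_v·t/H_d² = 7.5×1.3/4.45² = 0.49236.
T_v = 0.49236 corresponds to the U > 60% branch:
U = 1 − 10^((1.781 − T_v)/0.933)/100 = 0.7595

U ≈ 75.9 %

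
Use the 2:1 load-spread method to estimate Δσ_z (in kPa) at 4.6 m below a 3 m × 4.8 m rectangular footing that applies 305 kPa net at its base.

Δσ_z ≈ 61.5 kPa

By the 2:1 method the load spreads at 1 horizontal : 2 vertical, so at depth z the loaded area has grown by z in each plan dimension:
Δσ = qBL/((B+z)(L+z)) = 305×3×4.8/((3+4.6)(4.8+4.6)) = 61.478 kPa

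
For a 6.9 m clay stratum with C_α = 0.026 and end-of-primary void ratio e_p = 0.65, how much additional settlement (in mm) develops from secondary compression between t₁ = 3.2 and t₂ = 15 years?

S_s ≈ 72.9 mm

Secondary compression: S_s = C_α·H/(1+e_p)·log₁₀(t₂/t₁)
S_s = 0.026×6.9/(1+0.65)×log₁₀(15/3.2)
    = 0.1087 × 0.6709 = 0.07295 m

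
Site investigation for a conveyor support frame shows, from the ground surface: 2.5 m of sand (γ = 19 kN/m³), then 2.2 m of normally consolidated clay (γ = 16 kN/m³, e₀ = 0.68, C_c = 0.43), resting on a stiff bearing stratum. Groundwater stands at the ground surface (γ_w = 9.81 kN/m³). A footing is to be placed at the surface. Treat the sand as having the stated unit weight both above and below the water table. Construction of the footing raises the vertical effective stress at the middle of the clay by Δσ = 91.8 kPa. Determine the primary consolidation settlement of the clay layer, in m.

Mid-depth of clay below the ground surface: z = 2.5 + 2.2/2 = 3.6 m.
Total vertical stress at mid-clay: σ_v = 19×2.5 + 16×1.1 = 65.1 kPa.
Pore pressure: u = 9.81×(3.6 − 0) = 35.316 kPa.
Initial effective stress: σ'_0 = σ_v − u = 65.1 − 35.316 = 29.784 kPa.
Final effective stress: σ'_f = σ'_0 + Δσ = 29.784 + 91.8 = 121.58 kPa.
Normally consolidated clay, so the full stress increment lies on the virgin compression line:
S_c = C_c·H/(1+e₀)·log₁₀(σ'_f/σ'_0) = 0.43×2.2/(1+0.68)×log₁₀(121.58/29.784)
    = 0.5631 × 0.61088 = 0.344 m

S_c ≈ 0.344 m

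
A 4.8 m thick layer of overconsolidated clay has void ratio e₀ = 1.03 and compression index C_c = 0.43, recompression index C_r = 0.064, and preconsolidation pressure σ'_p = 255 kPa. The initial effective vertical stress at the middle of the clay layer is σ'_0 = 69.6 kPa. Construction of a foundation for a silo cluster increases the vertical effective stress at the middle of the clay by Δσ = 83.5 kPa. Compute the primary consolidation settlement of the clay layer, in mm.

S_c ≈ 51.8 mm

Final effective stress: σ'_f = 69.6 + 83.5 = 153.1 kPa.
σ'_f = 153.1 ≤ σ'_p = 255 kPa, so the clay remains overconsolidated and only the recompression index applies:
S_c = C_r·H/(1+e₀)·log₁₀(σ'_f/σ'_0) = 0.064×4.8/2.03×log₁₀(153.1/69.6)
    = 0.15133 × 0.34237 = 0.05181 m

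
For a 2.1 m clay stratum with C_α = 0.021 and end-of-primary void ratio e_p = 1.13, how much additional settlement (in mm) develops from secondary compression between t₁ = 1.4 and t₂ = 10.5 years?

Secondary compression: S_s = C_α·H/(1+e_p)·log₁₀(t₂/t₁)
S_s = 0.021×2.1/(1+1.13)×log₁₀(10.5/1.4)
    = 0.0207 × 0.8751 = 0.01812 m

S_s ≈ 18.1 mm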